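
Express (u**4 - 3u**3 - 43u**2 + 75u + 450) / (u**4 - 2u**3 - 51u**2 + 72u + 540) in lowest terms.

Apply the Euclidean algorithm:
  u**4 - 3u**3 - 43u**2 + 75u + 450 = (u**4 - 2u**3 - 51u**2 + 72u + 540) + (-u**3 + 8u**2 + 3u - 90)
  u**4 - 2u**3 - 51u**2 + 72u + 540 = (-u - 6)(-u**3 + 8u**2 + 3u - 90) + (0)
Last nonzero remainder: -u**3 + 8u**2 + 3u - 90. Dividing through by -1 gives the monic gcd u**3 - 8u**2 - 3u + 90.
Cancel u**3 - 8u**2 - 3u + 90 from numerator and denominator to get the reduced form.

(u + 5)/(u + 6)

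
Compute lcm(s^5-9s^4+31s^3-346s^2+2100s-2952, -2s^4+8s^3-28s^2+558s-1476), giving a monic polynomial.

s^6-12s^5+58s^4-439s^3+3138s^2-9252s+8856

By polynomial division,
  s^5-9s^4+31s^3-346s^2+2100s-2952 = (-(1/2)s+5/2)(-2s^4+8s^3-28s^2+558s-1476) + (-3s^3+3s^2-33s+738)
  -2s^4+8s^3-28s^2+558s-1476 = ((2/3)s-2)(-3s^3+3s^2-33s+738) + (0)
Last nonzero remainder: -3s^3+3s^2-33s+738. Dividing through by -3 gives the monic gcd s^3-s^2+11s-246.
Then lcm(f, g) = f·g / gcd(f, g); expanding and making the result monic gives the answer.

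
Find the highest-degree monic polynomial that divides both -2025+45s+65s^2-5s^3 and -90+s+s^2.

Repeated division with remainder:
  -5s^3+65s^2+45s-2025 = (-5s+70)(s^2+s-90) + (-475s+4275)
  s^2+s-90 = (-(1/475)s-2/95)(-475s+4275) + (0)
Last nonzero remainder: -475s+4275. Dividing through by -475 gives the monic gcd s-9.

-9+s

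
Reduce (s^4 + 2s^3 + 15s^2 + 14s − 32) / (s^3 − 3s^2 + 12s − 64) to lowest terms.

(s^2 + s − 2)/(s − 4)

Apply the Euclidean algorithm:
  s^4 + 2s^3 + 15s^2 + 14s − 32 = (s + 5)(s^3 − 3s^2 + 12s − 64) + (18s^2 + 18s + 288)
  s^3 − 3s^2 + 12s − 64 = ((1/18)s − 2/9)(18s^2 + 18s + 288) + (0)
Last nonzero remainder: 18s^2 + 18s + 288. Dividing through by 18 gives the monic gcd s^2 + s + 16.
Cancel s^2 + s + 16 from numerator and denominator to get the reduced form.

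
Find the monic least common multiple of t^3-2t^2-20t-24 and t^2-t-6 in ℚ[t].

t^4-5t^3-14t^2+36t+72

By polynomial division,
  t^3-2t^2-20t-24 = (t-1)(t^2-t-6) + (-15t-30)
  t^2-t-6 = (-(1/15)t+1/5)(-15t-30) + (0)
Last nonzero remainder: -15t-30. Dividing through by -15 gives the monic gcd t+2.
Then lcm(f, g) = f·g / gcd(f, g); expanding and making the result monic gives the answer.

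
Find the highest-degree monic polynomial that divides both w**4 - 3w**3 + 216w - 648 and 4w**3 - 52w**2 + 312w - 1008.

w**2 - 6w + 36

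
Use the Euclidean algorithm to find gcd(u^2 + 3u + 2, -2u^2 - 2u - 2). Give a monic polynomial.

1

By polynomial division,
  u^2 + 3u + 2 = (-1/2)(-2u^2 - 2u - 2) + (2u + 1)
  -2u^2 - 2u - 2 = (-u - 1/2)(2u + 1) + (-3/2)
  2u + 1 = (-(4/3)u - 2/3)(-3/2) + (0)
The last nonzero remainder is the constant -3/2, so the polynomials are coprime and gcd = 1.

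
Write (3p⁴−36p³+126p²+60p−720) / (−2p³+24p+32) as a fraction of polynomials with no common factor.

Repeated division with remainder:
  3p⁴−36p³+126p²+60p−720 = (−(3/2)p+18)(−2p³+24p+32) + (162p²−324p−1296)
  −2p³+24p+32 = (−(1/81)p−2/81)(162p²−324p−1296) + (0)
Last nonzero remainder: 162p²−324p−1296. Dividing through by 162 gives the monic gcd p²−2p−8.
Cancel p²−2p−8 from numerator and denominator to get the reduced form.

(−3p²+30p−90)/(2p+4)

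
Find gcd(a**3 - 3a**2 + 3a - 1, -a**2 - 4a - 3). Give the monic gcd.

1

Apply the Euclidean algorithm:
  a**3 - 3a**2 + 3a - 1 = (-a + 7)(-a**2 - 4a - 3) + (28a + 20)
  -a**2 - 4a - 3 = (-(1/28)a - 23/196)(28a + 20) + (-32/49)
  28a + 20 = (-(343/8)a - 245/8)(-32/49) + (0)
The last nonzero remainder is the constant -32/49, so the polynomials are coprime and gcd = 1.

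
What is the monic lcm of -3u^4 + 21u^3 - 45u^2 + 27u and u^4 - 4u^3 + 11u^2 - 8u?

Repeated division with remainder:
  -3u^4 + 21u^3 - 45u^2 + 27u = (-3)(u^4 - 4u^3 + 11u^2 - 8u) + (9u^3 - 12u^2 + 3u)
  u^4 - 4u^3 + 11u^2 - 8u = ((1/9)u - 8/27)(9u^3 - 12u^2 + 3u) + ((64/9)u^2 - (64/9)u)
  9u^3 - 12u^2 + 3u = ((81/64)u - 27/64)((64/9)u^2 - (64/9)u) + (0)
Last nonzero remainder: (64/9)u^2 - (64/9)u. Dividing through by 64/9 gives the monic gcd u^2 - u.
Then lcm(f, g) = f·g / gcd(f, g); expanding and making the result monic gives the answer.

u^6 - 10u^5 + 44u^4 - 110u^3 + 147u^2 - 72u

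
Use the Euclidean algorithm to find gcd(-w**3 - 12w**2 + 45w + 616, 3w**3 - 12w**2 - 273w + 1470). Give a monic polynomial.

Repeated division with remainder:
  -w**3 - 12w**2 + 45w + 616 = (-1/3)(3w**3 - 12w**2 - 273w + 1470) + (-16w**2 - 46w + 1106)
  3w**3 - 12w**2 - 273w + 1470 = (-(3/16)w + 165/128)(-16w**2 - 46w + 1106) + (-(405/64)w + 2835/64)
  -16w**2 - 46w + 1106 = ((1024/405)w + 10112/405)(-(405/64)w + 2835/64) + (0)
Last nonzero remainder: -(405/64)w + 2835/64. Dividing through by -405/64 gives the monic gcd w - 7.

w - 7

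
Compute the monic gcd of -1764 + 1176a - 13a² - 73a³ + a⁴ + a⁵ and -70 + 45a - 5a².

14 - 9a + a²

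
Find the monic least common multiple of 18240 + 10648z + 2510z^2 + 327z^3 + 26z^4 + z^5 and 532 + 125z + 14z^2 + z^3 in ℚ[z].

By polynomial division,
  z^5 + 26z^4 + 327z^3 + 2510z^2 + 10648z + 18240 = (z^2 + 12z + 34)(z^3 + 14z^2 + 125z + 532) + (2z^2 + 14z + 152)
  z^3 + 14z^2 + 125z + 532 = ((1/2)z + 7/2)(2z^2 + 14z + 152) + (0)
Last nonzero remainder: 2z^2 + 14z + 152. Dividing through by 2 gives the monic gcd z^2 + 7z + 76.
Then lcm(f, g) = f·g / gcd(f, g); expanding and making the result monic gives the answer.

127680 + 92776z + 28218z^2 + 4799z^3 + 509z^4 + 33z^5 + z^6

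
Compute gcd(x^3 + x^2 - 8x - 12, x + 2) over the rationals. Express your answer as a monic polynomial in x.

Euclidean algorithm in ℚ[x]:
  x^3 + x^2 - 8x - 12 = (x^2 - x - 6)(x + 2) + (0)
The last nonzero remainder x + 2 is already monic.

x + 2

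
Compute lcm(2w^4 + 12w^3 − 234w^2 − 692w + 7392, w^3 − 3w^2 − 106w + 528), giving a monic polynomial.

Apply the Euclidean algorithm:
  2w^4 + 12w^3 − 234w^2 − 692w + 7392 = (2w + 18)(w^3 − 3w^2 − 106w + 528) + (32w^2 + 160w − 2112)
  w^3 − 3w^2 − 106w + 528 = ((1/32)w − 1/4)(32w^2 + 160w − 2112) + (0)
Last nonzero remainder: 32w^2 + 160w − 2112. Dividing through by 32 gives the monic gcd w^2 + 5w − 66.
Then lcm(f, g) = f·g / gcd(f, g); expanding and making the result monic gives the answer.

w^5 − 2w^4 − 165w^3 + 590w^2 + 6464w − 29568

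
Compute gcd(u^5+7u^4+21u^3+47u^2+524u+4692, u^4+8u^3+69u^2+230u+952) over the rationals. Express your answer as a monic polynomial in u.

u^2+7u+34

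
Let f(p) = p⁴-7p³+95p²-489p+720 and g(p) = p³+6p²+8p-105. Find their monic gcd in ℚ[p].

p-3

Euclidean algorithm in ℚ[p]:
  p⁴-7p³+95p²-489p+720 = (p-13)(p³+6p²+8p-105) + (165p²-280p-645)
  p³+6p²+8p-105 = ((1/165)p+254/5445)(165p²-280p-645) + ((27193/1089)p-27193/363)
  165p²-280p-645 = ((179685/27193)p+234135/27193)((27193/1089)p-27193/363) + (0)
Last nonzero remainder: (27193/1089)p-27193/363. Dividing through by 27193/1089 gives the monic gcd p-3.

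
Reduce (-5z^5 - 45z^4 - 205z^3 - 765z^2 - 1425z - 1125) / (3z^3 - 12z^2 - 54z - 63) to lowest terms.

(-5z^3 - 30z^2 - 100z - 375)/(3z - 21)

By polynomial division,
  -5z^5 - 45z^4 - 205z^3 - 765z^2 - 1425z - 1125 = (-(5/3)z^2 - (65/3)z - 185)(3z^3 - 12z^2 - 54z - 63) + (-4260z^2 - 12780z - 12780)
  3z^3 - 12z^2 - 54z - 63 = (-(1/1420)z + 7/1420)(-4260z^2 - 12780z - 12780) + (0)
Last nonzero remainder: -4260z^2 - 12780z - 12780. Dividing through by -4260 gives the monic gcd z^2 + 3z + 3.
Cancel z^2 + 3z + 3 from numerator and denominator to get the reduced form.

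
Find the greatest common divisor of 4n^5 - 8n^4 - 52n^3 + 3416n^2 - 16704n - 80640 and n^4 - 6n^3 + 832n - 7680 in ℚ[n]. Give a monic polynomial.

n^3 + 2n^2 + 16n + 960

Euclidean algorithm in ℚ[n]:
  4n^5 - 8n^4 - 52n^3 + 3416n^2 - 16704n - 80640 = (4n + 16)(n^4 - 6n^3 + 832n - 7680) + (44n^3 + 88n^2 + 704n + 42240)
  n^4 - 6n^3 + 832n - 7680 = ((1/44)n - 2/11)(44n^3 + 88n^2 + 704n + 42240) + (0)
Last nonzero remainder: 44n^3 + 88n^2 + 704n + 42240. Dividing through by 44 gives the monic gcd n^3 + 2n^2 + 16n + 960.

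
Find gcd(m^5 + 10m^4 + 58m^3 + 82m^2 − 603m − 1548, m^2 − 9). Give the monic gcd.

m^2 − 9

By polynomial division,
  m^5 + 10m^4 + 58m^3 + 82m^2 − 603m − 1548 = (m^3 + 10m^2 + 67m + 172)(m^2 − 9) + (0)
The last nonzero remainder m^2 − 9 is already monic.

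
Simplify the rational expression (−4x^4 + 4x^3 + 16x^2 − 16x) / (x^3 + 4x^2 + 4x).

(−4x^2 + 12x − 8)/(x + 2)

Euclidean algorithm in ℚ[x]:
  −4x^4 + 4x^3 + 16x^2 − 16x = (−4x + 20)(x^3 + 4x^2 + 4x) + (−48x^2 − 96x)
  x^3 + 4x^2 + 4x = (−(1/48)x − 1/24)(−48x^2 − 96x) + (0)
Last nonzero remainder: −48x^2 − 96x. Dividing through by −48 gives the monic gcd x^2 + 2x.
Cancel x^2 + 2x from numerator and denominator to get the reduced form.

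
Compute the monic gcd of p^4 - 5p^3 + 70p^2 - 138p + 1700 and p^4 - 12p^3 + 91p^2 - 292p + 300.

Euclidean algorithm in ℚ[p]:
  p^4 - 5p^3 + 70p^2 - 138p + 1700 = (p^4 - 12p^3 + 91p^2 - 292p + 300) + (7p^3 - 21p^2 + 154p + 1400)
  p^4 - 12p^3 + 91p^2 - 292p + 300 = ((1/7)p - 9/7)(7p^3 - 21p^2 + 154p + 1400) + (42p^2 - 294p + 2100)
  7p^3 - 21p^2 + 154p + 1400 = ((1/6)p + 2/3)(42p^2 - 294p + 2100) + (0)
Last nonzero remainder: 42p^2 - 294p + 2100. Dividing through by 42 gives the monic gcd p^2 - 7p + 50.

p^2 - 7p + 50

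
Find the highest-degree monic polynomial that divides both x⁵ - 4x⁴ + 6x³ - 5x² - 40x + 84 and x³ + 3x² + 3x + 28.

Repeated division with remainder:
  x⁵ - 4x⁴ + 6x³ - 5x² - 40x + 84 = (x² - 7x + 24)(x³ + 3x² + 3x + 28) + (-84x² + 84x - 588)
  x³ + 3x² + 3x + 28 = (-(1/84)x - 1/21)(-84x² + 84x - 588) + (0)
Last nonzero remainder: -84x² + 84x - 588. Dividing through by -84 gives the monic gcd x² - x + 7.

x² - x + 7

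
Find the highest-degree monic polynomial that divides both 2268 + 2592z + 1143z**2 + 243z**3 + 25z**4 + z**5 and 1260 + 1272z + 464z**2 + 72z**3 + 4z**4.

63 + 51z + 13z**2 + z**3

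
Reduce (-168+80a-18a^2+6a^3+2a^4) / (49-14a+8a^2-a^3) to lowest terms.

(24-8a-2a^2)/(-7+a)

Euclidean algorithm in ℚ[a]:
  2a^4+6a^3-18a^2+80a-168 = (-2a-22)(-a^3+8a^2-14a+49) + (130a^2-130a+910)
  -a^3+8a^2-14a+49 = (-(1/130)a+7/130)(130a^2-130a+910) + (0)
Last nonzero remainder: 130a^2-130a+910. Dividing through by 130 gives the monic gcd a^2-a+7.
Cancel a^2-a+7 from numerator and denominator to get the reduced form.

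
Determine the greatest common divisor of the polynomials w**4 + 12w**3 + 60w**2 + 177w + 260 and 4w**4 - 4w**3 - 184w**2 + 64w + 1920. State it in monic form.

w**2 + 9w + 20

Apply the Euclidean algorithm:
  w**4 + 12w**3 + 60w**2 + 177w + 260 = (1/4)(4w**4 - 4w**3 - 184w**2 + 64w + 1920) + (13w**3 + 106w**2 + 161w - 220)
  4w**4 - 4w**3 - 184w**2 + 64w + 1920 = ((4/13)w - 476/169)(13w**3 + 106w**2 + 161w - 220) + ((10988/169)w**2 + (98892/169)w + 219760/169)
  13w**3 + 106w**2 + 161w - 220 = ((2197/10988)w - 1859/10988)((10988/169)w**2 + (98892/169)w + 219760/169) + (0)
Last nonzero remainder: (10988/169)w**2 + (98892/169)w + 219760/169. Dividing through by 10988/169 gives the monic gcd w**2 + 9w + 20.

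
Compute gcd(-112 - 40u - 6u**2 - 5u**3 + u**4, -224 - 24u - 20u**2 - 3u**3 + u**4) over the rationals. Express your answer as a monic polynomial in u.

Repeated division with remainder:
  u**4 - 5u**3 - 6u**2 - 40u - 112 = (u**4 - 3u**3 - 20u**2 - 24u - 224) + (-2u**3 + 14u**2 - 16u + 112)
  u**4 - 3u**3 - 20u**2 - 24u - 224 = (-(1/2)u - 2)(-2u**3 + 14u**2 - 16u + 112) + (0)
Last nonzero remainder: -2u**3 + 14u**2 - 16u + 112. Dividing through by -2 gives the monic gcd u**3 - 7u**2 + 8u - 56.

-56 + 8u - 7u**2 + u**3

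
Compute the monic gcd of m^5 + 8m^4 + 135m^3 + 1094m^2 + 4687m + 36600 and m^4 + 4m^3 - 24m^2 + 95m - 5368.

m^2 + m + 61

Apply the Euclidean algorithm:
  m^5 + 8m^4 + 135m^3 + 1094m^2 + 4687m + 36600 = (m + 4)(m^4 + 4m^3 - 24m^2 + 95m - 5368) + (143m^3 + 1095m^2 + 9675m + 58072)
  m^4 + 4m^3 - 24m^2 + 95m - 5368 = ((1/143)m - 523/20449)(143m^3 + 1095m^2 + 9675m + 58072) + (-(1301616/20449)m^2 - (1301616/20449)m - 79398576/20449)
  143m^3 + 1095m^2 + 9675m + 58072 = (-(2924207/1301616)m - 2433431/162702)(-(1301616/20449)m^2 - (1301616/20449)m - 79398576/20449) + (0)
Last nonzero remainder: -(1301616/20449)m^2 - (1301616/20449)m - 79398576/20449. Dividing through by -1301616/20449 gives the monic gcd m^2 + m + 61.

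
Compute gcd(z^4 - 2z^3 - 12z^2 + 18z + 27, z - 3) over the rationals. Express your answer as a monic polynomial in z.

Euclidean algorithm in ℚ[z]:
  z^4 - 2z^3 - 12z^2 + 18z + 27 = (z^3 + z^2 - 9z - 9)(z - 3) + (0)
The last nonzero remainder z - 3 is already monic.

z - 3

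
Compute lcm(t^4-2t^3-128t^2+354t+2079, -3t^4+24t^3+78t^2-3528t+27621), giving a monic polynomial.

By polynomial division,
  t^4-2t^3-128t^2+354t+2079 = (-1/3)(-3t^4+24t^3+78t^2-3528t+27621) + (6t^3-102t^2-822t+11286)
  -3t^4+24t^3+78t^2-3528t+27621 = (-(1/2)t-9/2)(6t^3-102t^2-822t+11286) + (-792t^2-1584t+78408)
  6t^3-102t^2-822t+11286 = (-(1/132)t+19/132)(-792t^2-1584t+78408) + (0)
Last nonzero remainder: -792t^2-1584t+78408. Dividing through by -792 gives the monic gcd t^2+2t-99.
Then lcm(f, g) = f·g / gcd(f, g); expanding and making the result monic gives the answer.

t^6-12t^5-15t^4+1448t^3-13365t^2+12132t+193347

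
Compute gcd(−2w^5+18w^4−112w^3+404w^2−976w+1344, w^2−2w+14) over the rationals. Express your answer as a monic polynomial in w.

w^2−2w+14

Euclidean algorithm in ℚ[w]:
  −2w^5+18w^4−112w^3+404w^2−976w+1344 = (−2w^3+14w^2−56w+96)(w^2−2w+14) + (0)
The last nonzero remainder w^2−2w+14 is already monic.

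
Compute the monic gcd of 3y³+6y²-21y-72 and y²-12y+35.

1

By polynomial division,
  3y³+6y²-21y-72 = (3y+42)(y²-12y+35) + (378y-1542)
  y²-12y+35 = ((1/378)y-499/23814)(378y-1542) + (10672/3969)
  378y-1542 = ((750141/5336)y-3060099/5336)(10672/3969) + (0)
The last nonzero remainder is the constant 10672/3969, so the polynomials are coprime and gcd = 1.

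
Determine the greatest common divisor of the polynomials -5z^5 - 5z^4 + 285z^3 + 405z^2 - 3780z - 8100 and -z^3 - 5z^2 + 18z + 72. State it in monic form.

z^2 + 9z + 18

Apply the Euclidean algorithm:
  -5z^5 - 5z^4 + 285z^3 + 405z^2 - 3780z - 8100 = (5z^2 - 20z - 95)(-z^3 - 5z^2 + 18z + 72) + (-70z^2 - 630z - 1260)
  -z^3 - 5z^2 + 18z + 72 = ((1/70)z - 2/35)(-70z^2 - 630z - 1260) + (0)
Last nonzero remainder: -70z^2 - 630z - 1260. Dividing through by -70 gives the monic gcd z^2 + 9z + 18.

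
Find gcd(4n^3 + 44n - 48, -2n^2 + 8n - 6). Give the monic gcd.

n - 1

By polynomial division,
  4n^3 + 44n - 48 = (-2n - 8)(-2n^2 + 8n - 6) + (96n - 96)
  -2n^2 + 8n - 6 = (-(1/48)n + 1/16)(96n - 96) + (0)
Last nonzero remainder: 96n - 96. Dividing through by 96 gives the monic gcd n - 1.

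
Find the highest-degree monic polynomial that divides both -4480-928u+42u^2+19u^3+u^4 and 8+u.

8+u

Euclidean algorithm in ℚ[u]:
  u^4+19u^3+42u^2-928u-4480 = (u^3+11u^2-46u-560)(u+8) + (0)
The last nonzero remainder u+8 is already monic.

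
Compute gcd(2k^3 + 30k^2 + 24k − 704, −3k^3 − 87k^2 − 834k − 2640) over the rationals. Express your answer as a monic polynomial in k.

k^2 + 19k + 88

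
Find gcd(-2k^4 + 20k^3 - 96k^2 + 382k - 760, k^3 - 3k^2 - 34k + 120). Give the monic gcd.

k^2 - 9k + 20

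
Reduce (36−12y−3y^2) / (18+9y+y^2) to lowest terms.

Euclidean algorithm in ℚ[y]:
  −3y^2−12y+36 = (−3)(y^2+9y+18) + (15y+90)
  y^2+9y+18 = ((1/15)y+1/5)(15y+90) + (0)
Last nonzero remainder: 15y+90. Dividing through by 15 gives the monic gcd y+6.
Cancel y+6 from numerator and denominator to get the reduced form.

(6−3y)/(3+y)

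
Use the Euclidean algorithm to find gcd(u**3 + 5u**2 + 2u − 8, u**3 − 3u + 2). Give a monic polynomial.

By polynomial division,
  u**3 + 5u**2 + 2u − 8 = (u**3 − 3u + 2) + (5u**2 + 5u − 10)
  u**3 − 3u + 2 = ((1/5)u − 1/5)(5u**2 + 5u − 10) + (0)
Last nonzero remainder: 5u**2 + 5u − 10. Dividing through by 5 gives the monic gcd u**2 + u − 2.

u**2 + u − 2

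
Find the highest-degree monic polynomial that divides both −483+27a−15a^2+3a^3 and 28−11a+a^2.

Repeated division with remainder:
  3a^3−15a^2+27a−483 = (3a+18)(a^2−11a+28) + (141a−987)
  a^2−11a+28 = ((1/141)a−4/141)(141a−987) + (0)
Last nonzero remainder: 141a−987. Dividing through by 141 gives the monic gcd a−7.

−7+a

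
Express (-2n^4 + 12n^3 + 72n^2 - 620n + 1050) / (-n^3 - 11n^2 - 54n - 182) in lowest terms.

(2n^3 - 26n^2 + 110n - 150)/(n^2 + 4n + 26)

Repeated division with remainder:
  -2n^4 + 12n^3 + 72n^2 - 620n + 1050 = (2n - 34)(-n^3 - 11n^2 - 54n - 182) + (-194n^2 - 2092n - 5138)
  -n^3 - 11n^2 - 54n - 182 = ((1/194)n + 21/18818)(-194n^2 - 2092n - 5138) + (-(236927/9409)n - 1658489/9409)
  -194n^2 - 2092n - 5138 = ((1825346/236927)n + 6906206/236927)(-(236927/9409)n - 1658489/9409) + (0)
Last nonzero remainder: -(236927/9409)n - 1658489/9409. Dividing through by -236927/9409 gives the monic gcd n + 7.
Cancel n + 7 from numerator and denominator to get the reduced form.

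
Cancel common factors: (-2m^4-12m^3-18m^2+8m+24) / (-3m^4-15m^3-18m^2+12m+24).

(2m+6)/(3m+6)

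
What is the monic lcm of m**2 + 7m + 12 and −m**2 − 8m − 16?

m**3 + 11m**2 + 40m + 48

Euclidean algorithm in ℚ[m]:
  m**2 + 7m + 12 = (−1)(−m**2 − 8m − 16) + (−m − 4)
  −m**2 − 8m − 16 = (m + 4)(−m − 4) + (0)
Last nonzero remainder: −m − 4. Dividing through by −1 gives the monic gcd m + 4.
Then lcm(f, g) = f·g / gcd(f, g); expanding and making the result monic gives the answer.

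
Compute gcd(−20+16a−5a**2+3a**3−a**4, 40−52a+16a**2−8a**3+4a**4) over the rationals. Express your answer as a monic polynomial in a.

−10+3a−a**2+a**3

Repeated division with remainder:
  −a**4+3a**3−5a**2+16a−20 = (−1/4)(4a**4−8a**3+16a**2−52a+40) + (a**3−a**2+3a−10)
  4a**4−8a**3+16a**2−52a+40 = (4a−4)(a**3−a**2+3a−10) + (0)
The last nonzero remainder a**3−a**2+3a−10 is already monic.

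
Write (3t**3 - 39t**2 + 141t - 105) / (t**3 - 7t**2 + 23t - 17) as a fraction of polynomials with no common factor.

By polynomial division,
  3t**3 - 39t**2 + 141t - 105 = (3)(t**3 - 7t**2 + 23t - 17) + (-18t**2 + 72t - 54)
  t**3 - 7t**2 + 23t - 17 = (-(1/18)t + 1/6)(-18t**2 + 72t - 54) + (8t - 8)
  -18t**2 + 72t - 54 = (-(9/4)t + 27/4)(8t - 8) + (0)
Last nonzero remainder: 8t - 8. Dividing through by 8 gives the monic gcd t - 1.
Cancel t - 1 from numerator and denominator to get the reduced form.

(3t**2 - 36t + 105)/(t**2 - 6t + 17)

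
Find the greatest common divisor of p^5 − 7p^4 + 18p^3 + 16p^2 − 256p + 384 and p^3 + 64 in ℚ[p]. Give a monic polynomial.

p^2 − 4p + 16

Euclidean algorithm in ℚ[p]:
  p^5 − 7p^4 + 18p^3 + 16p^2 − 256p + 384 = (p^2 − 7p + 18)(p^3 + 64) + (−48p^2 + 192p − 768)
  p^3 + 64 = (−(1/48)p − 1/12)(−48p^2 + 192p − 768) + (0)
Last nonzero remainder: −48p^2 + 192p − 768. Dividing through by −48 gives the monic gcd p^2 − 4p + 16.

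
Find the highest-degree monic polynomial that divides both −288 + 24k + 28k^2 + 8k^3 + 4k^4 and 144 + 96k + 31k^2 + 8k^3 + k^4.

36 + 15k + 4k^2 + k^3

Repeated division with remainder:
  4k^4 + 8k^3 + 28k^2 + 24k − 288 = (4)(k^4 + 8k^3 + 31k^2 + 96k + 144) + (−24k^3 − 96k^2 − 360k − 864)
  k^4 + 8k^3 + 31k^2 + 96k + 144 = (−(1/24)k − 1/6)(−24k^3 − 96k^2 − 360k − 864) + (0)
Last nonzero remainder: −24k^3 − 96k^2 − 360k − 864. Dividing through by −24 gives the monic gcd k^3 + 4k^2 + 15k + 36.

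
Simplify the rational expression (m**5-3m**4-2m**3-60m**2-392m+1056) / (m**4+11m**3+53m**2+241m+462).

Apply the Euclidean algorithm:
  m**5-3m**4-2m**3-60m**2-392m+1056 = (m-14)(m**4+11m**3+53m**2+241m+462) + (99m**3+441m**2+2520m+7524)
  m**4+11m**3+53m**2+241m+462 = ((1/99)m+8/121)(99m**3+441m**2+2520m+7524) + (-(195/121)m**2-(195/121)m-390/11)
  99m**3+441m**2+2520m+7524 = (-(3993/65)m-13794/65)(-(195/121)m**2-(195/121)m-390/11) + (0)
Last nonzero remainder: -(195/121)m**2-(195/121)m-390/11. Dividing through by -195/121 gives the monic gcd m**2+m+22.
Cancel m**2+m+22 from numerator and denominator to get the reduced form.

(m**3-4m**2-20m+48)/(m**2+10m+21)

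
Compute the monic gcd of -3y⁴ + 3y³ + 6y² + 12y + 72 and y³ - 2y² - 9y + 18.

y - 3

Repeated division with remainder:
  -3y⁴ + 3y³ + 6y² + 12y + 72 = (-3y - 3)(y³ - 2y² - 9y + 18) + (-27y² + 39y + 126)
  y³ - 2y² - 9y + 18 = (-(1/27)y + 5/243)(-27y² + 39y + 126) + (-(416/81)y + 416/27)
  -27y² + 39y + 126 = ((2187/416)y + 1701/208)(-(416/81)y + 416/27) + (0)
Last nonzero remainder: -(416/81)y + 416/27. Dividing through by -416/81 gives the monic gcd y - 3.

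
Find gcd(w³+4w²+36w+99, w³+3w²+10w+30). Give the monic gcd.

By polynomial division,
  w³+4w²+36w+99 = (w³+3w²+10w+30) + (w²+26w+69)
  w³+3w²+10w+30 = (w-23)(w²+26w+69) + (539w+1617)
  w²+26w+69 = ((1/539)w+23/539)(539w+1617) + (0)
Last nonzero remainder: 539w+1617. Dividing through by 539 gives the monic gcd w+3.

w+3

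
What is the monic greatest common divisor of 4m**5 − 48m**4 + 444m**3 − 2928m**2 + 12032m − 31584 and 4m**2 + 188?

Euclidean algorithm in ℚ[m]:
  4m**5 − 48m**4 + 444m**3 − 2928m**2 + 12032m − 31584 = (m**3 − 12m**2 + 64m − 168)(4m**2 + 188) + (0)
Last nonzero remainder: 4m**2 + 188. Dividing through by 4 gives the monic gcd m**2 + 47.

m**2 + 47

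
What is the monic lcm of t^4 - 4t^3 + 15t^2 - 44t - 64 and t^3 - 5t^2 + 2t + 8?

t^5 - 6t^4 + 23t^3 - 74t^2 + 24t + 128

Euclidean algorithm in ℚ[t]:
  t^4 - 4t^3 + 15t^2 - 44t - 64 = (t + 1)(t^3 - 5t^2 + 2t + 8) + (18t^2 - 54t - 72)
  t^3 - 5t^2 + 2t + 8 = ((1/18)t - 1/9)(18t^2 - 54t - 72) + (0)
Last nonzero remainder: 18t^2 - 54t - 72. Dividing through by 18 gives the monic gcd t^2 - 3t - 4.
Then lcm(f, g) = f·g / gcd(f, g); expanding and making the result monic gives the answer.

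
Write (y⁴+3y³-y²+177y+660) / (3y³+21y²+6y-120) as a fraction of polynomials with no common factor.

Euclidean algorithm in ℚ[y]:
  y⁴+3y³-y²+177y+660 = ((1/3)y-4/3)(3y³+21y²+6y-120) + (25y²+225y+500)
  3y³+21y²+6y-120 = ((3/25)y-6/25)(25y²+225y+500) + (0)
Last nonzero remainder: 25y²+225y+500. Dividing through by 25 gives the monic gcd y²+9y+20.
Cancel y²+9y+20 from numerator and denominator to get the reduced form.

(y²-6y+33)/(3y-6)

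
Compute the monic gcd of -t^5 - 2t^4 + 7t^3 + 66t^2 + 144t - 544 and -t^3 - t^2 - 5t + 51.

Repeated division with remainder:
  -t^5 - 2t^4 + 7t^3 + 66t^2 + 144t - 544 = (t^2 + t - 13)(-t^3 - t^2 - 5t + 51) + (7t^2 + 28t + 119)
  -t^3 - t^2 - 5t + 51 = (-(1/7)t + 3/7)(7t^2 + 28t + 119) + (0)
Last nonzero remainder: 7t^2 + 28t + 119. Dividing through by 7 gives the monic gcd t^2 + 4t + 17.

t^2 + 4t + 17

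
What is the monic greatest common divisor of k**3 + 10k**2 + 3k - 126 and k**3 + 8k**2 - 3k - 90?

Euclidean algorithm in ℚ[k]:
  k**3 + 10k**2 + 3k - 126 = (k**3 + 8k**2 - 3k - 90) + (2k**2 + 6k - 36)
  k**3 + 8k**2 - 3k - 90 = ((1/2)k + 5/2)(2k**2 + 6k - 36) + (0)
Last nonzero remainder: 2k**2 + 6k - 36. Dividing through by 2 gives the monic gcd k**2 + 3k - 18.

k**2 + 3k - 18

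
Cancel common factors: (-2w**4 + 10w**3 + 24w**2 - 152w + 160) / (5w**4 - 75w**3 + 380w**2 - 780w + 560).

(-2w**2 + 2w + 40)/(5w**2 - 55w + 140)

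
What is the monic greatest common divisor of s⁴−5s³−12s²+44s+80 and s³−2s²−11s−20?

s−5

Apply the Euclidean algorithm:
  s⁴−5s³−12s²+44s+80 = (s−3)(s³−2s²−11s−20) + (−7s²+31s+20)
  s³−2s²−11s−20 = (−(1/7)s−17/49)(−7s²+31s+20) + ((128/49)s−640/49)
  −7s²+31s+20 = (−(343/128)s−49/32)((128/49)s−640/49) + (0)
Last nonzero remainder: (128/49)s−640/49. Dividing through by 128/49 gives the monic gcd s−5.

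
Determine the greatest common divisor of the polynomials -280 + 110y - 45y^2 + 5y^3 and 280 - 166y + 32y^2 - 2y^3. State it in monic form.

By polynomial division,
  5y^3 - 45y^2 + 110y - 280 = (-5/2)(-2y^3 + 32y^2 - 166y + 280) + (35y^2 - 305y + 420)
  -2y^3 + 32y^2 - 166y + 280 = (-(2/35)y + 102/245)(35y^2 - 305y + 420) + (-(736/49)y + 736/7)
  35y^2 - 305y + 420 = (-(1715/736)y + 735/184)(-(736/49)y + 736/7) + (0)
Last nonzero remainder: -(736/49)y + 736/7. Dividing through by -736/49 gives the monic gcd y - 7.

-7 + y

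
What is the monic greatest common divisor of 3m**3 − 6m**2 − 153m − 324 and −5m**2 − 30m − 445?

1

Repeated division with remainder:
  3m**3 − 6m**2 − 153m − 324 = (−(3/5)m + 24/5)(−5m**2 − 30m − 445) + (−276m + 1812)
  −5m**2 − 30m − 445 = ((5/276)m + 1445/6348)(−276m + 1812) + (−453600/529)
  −276m + 1812 = ((12167/37800)m − 79879/37800)(−453600/529) + (0)
The last nonzero remainder is the constant −453600/529, so the polynomials are coprime and gcd = 1.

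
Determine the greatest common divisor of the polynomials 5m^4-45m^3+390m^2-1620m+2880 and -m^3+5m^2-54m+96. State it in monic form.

Apply the Euclidean algorithm:
  5m^4-45m^3+390m^2-1620m+2880 = (-5m+20)(-m^3+5m^2-54m+96) + (20m^2-60m+960)
  -m^3+5m^2-54m+96 = (-(1/20)m+1/10)(20m^2-60m+960) + (0)
Last nonzero remainder: 20m^2-60m+960. Dividing through by 20 gives the monic gcd m^2-3m+48.

m^2-3m+48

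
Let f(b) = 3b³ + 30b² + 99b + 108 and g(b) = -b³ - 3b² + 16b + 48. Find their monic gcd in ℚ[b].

b² + 7b + 12

Apply the Euclidean algorithm:
  3b³ + 30b² + 99b + 108 = (-3)(-b³ - 3b² + 16b + 48) + (21b² + 147b + 252)
  -b³ - 3b² + 16b + 48 = (-(1/21)b + 4/21)(21b² + 147b + 252) + (0)
Last nonzero remainder: 21b² + 147b + 252. Dividing through by 21 gives the monic gcd b² + 7b + 12.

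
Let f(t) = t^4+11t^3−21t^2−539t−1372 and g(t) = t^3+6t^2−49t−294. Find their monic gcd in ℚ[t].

Repeated division with remainder:
  t^4+11t^3−21t^2−539t−1372 = (t+5)(t^3+6t^2−49t−294) + (−2t^2+98)
  t^3+6t^2−49t−294 = (−(1/2)t−3)(−2t^2+98) + (0)
Last nonzero remainder: −2t^2+98. Dividing through by −2 gives the monic gcd t^2−49.

t^2−49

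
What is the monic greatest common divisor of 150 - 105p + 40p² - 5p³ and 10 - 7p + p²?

-5 + p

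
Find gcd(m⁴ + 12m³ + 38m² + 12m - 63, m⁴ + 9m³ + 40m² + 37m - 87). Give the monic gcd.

m² + 2m - 3

Repeated division with remainder:
  m⁴ + 12m³ + 38m² + 12m - 63 = (m⁴ + 9m³ + 40m² + 37m - 87) + (3m³ - 2m² - 25m + 24)
  m⁴ + 9m³ + 40m² + 37m - 87 = ((1/3)m + 29/9)(3m³ - 2m² - 25m + 24) + ((493/9)m² + (986/9)m - 493/3)
  3m³ - 2m² - 25m + 24 = ((27/493)m - 72/493)((493/9)m² + (986/9)m - 493/3) + (0)
Last nonzero remainder: (493/9)m² + (986/9)m - 493/3. Dividing through by 493/9 gives the monic gcd m² + 2m - 3.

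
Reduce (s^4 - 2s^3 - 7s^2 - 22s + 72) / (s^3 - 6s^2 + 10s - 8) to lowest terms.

(s^3 + 2s^2 + s - 18)/(s^2 - 2s + 2)

Repeated division with remainder:
  s^4 - 2s^3 - 7s^2 - 22s + 72 = (s + 4)(s^3 - 6s^2 + 10s - 8) + (7s^2 - 54s + 104)
  s^3 - 6s^2 + 10s - 8 = ((1/7)s + 12/49)(7s^2 - 54s + 104) + ((410/49)s - 1640/49)
  7s^2 - 54s + 104 = ((343/410)s - 637/205)((410/49)s - 1640/49) + (0)
Last nonzero remainder: (410/49)s - 1640/49. Dividing through by 410/49 gives the monic gcd s - 4.
Cancel s - 4 from numerator and denominator to get the reduced form.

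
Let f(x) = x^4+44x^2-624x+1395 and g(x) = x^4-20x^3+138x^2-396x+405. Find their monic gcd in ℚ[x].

x^2-8x+15

Euclidean algorithm in ℚ[x]:
  x^4+44x^2-624x+1395 = (x^4-20x^3+138x^2-396x+405) + (20x^3-94x^2-228x+990)
  x^4-20x^3+138x^2-396x+405 = ((1/20)x-153/200)(20x^3-94x^2-228x+990) + ((7749/100)x^2-(15498/25)x+23247/20)
  20x^3-94x^2-228x+990 = ((2000/7749)x+2200/2583)((7749/100)x^2-(15498/25)x+23247/20) + (0)
Last nonzero remainder: (7749/100)x^2-(15498/25)x+23247/20. Dividing through by 7749/100 gives the monic gcd x^2-8x+15.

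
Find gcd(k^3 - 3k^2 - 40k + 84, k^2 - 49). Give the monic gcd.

k - 7

By polynomial division,
  k^3 - 3k^2 - 40k + 84 = (k - 3)(k^2 - 49) + (9k - 63)
  k^2 - 49 = ((1/9)k + 7/9)(9k - 63) + (0)
Last nonzero remainder: 9k - 63. Dividing through by 9 gives the monic gcd k - 7.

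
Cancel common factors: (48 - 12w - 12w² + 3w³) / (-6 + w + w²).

By polynomial division,
  3w³ - 12w² - 12w + 48 = (3w - 15)(w² + w - 6) + (21w - 42)
  w² + w - 6 = ((1/21)w + 1/7)(21w - 42) + (0)
Last nonzero remainder: 21w - 42. Dividing through by 21 gives the monic gcd w - 2.
Cancel w - 2 from numerator and denominator to get the reduced form.

(-24 - 6w + 3w²)/(3 + w)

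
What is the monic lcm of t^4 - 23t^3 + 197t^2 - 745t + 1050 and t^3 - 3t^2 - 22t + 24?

t^6 - 20t^5 + 124t^4 - 62t^3 - 1973t^2 + 6130t - 4200

By polynomial division,
  t^4 - 23t^3 + 197t^2 - 745t + 1050 = (t - 20)(t^3 - 3t^2 - 22t + 24) + (159t^2 - 1209t + 1530)
  t^3 - 3t^2 - 22t + 24 = ((1/159)t + 244/8427)(159t^2 - 1209t + 1530) + ((9504/2809)t - 57024/2809)
  159t^2 - 1209t + 1530 = ((148877/3168)t - 238765/3168)((9504/2809)t - 57024/2809) + (0)
Last nonzero remainder: (9504/2809)t - 57024/2809. Dividing through by 9504/2809 gives the monic gcd t - 6.
Then lcm(f, g) = f·g / gcd(f, g); expanding and making the result monic gives the answer.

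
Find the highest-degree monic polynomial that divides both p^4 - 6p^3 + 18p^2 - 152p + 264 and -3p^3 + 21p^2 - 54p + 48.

p - 2

Apply the Euclidean algorithm:
  p^4 - 6p^3 + 18p^2 - 152p + 264 = (-(1/3)p - 1/3)(-3p^3 + 21p^2 - 54p + 48) + (7p^2 - 154p + 280)
  -3p^3 + 21p^2 - 54p + 48 = (-(3/7)p - 45/7)(7p^2 - 154p + 280) + (-924p + 1848)
  7p^2 - 154p + 280 = (-(1/132)p + 5/33)(-924p + 1848) + (0)
Last nonzero remainder: -924p + 1848. Dividing through by -924 gives the monic gcd p - 2.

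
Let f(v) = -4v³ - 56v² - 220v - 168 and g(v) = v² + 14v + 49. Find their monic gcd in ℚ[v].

v + 7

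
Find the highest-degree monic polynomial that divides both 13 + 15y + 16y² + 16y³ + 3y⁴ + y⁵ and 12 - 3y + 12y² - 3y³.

By polynomial division,
  y⁵ + 3y⁴ + 16y³ + 16y² + 15y + 13 = (-(1/3)y² - (7/3)y - 43/3)(-3y³ + 12y² - 3y + 12) + (185y² + 185)
  -3y³ + 12y² - 3y + 12 = (-(3/185)y + 12/185)(185y² + 185) + (0)
Last nonzero remainder: 185y² + 185. Dividing through by 185 gives the monic gcd y² + 1.

1 + y²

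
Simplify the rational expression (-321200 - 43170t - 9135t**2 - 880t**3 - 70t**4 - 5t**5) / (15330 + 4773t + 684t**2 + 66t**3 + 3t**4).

Euclidean algorithm in ℚ[t]:
  -5t**5 - 70t**4 - 880t**3 - 9135t**2 - 43170t - 321200 = (-(5/3)t + 40/3)(3t**4 + 66t**3 + 684t**2 + 4773t + 15330) + (-620t**3 - 10300t**2 - 81260t - 525600)
  3t**4 + 66t**3 + 684t**2 + 4773t + 15330 = (-(3/620)t - 501/19220)(-620t**3 - 10300t**2 - 81260t - 525600) + ((21450/961)t**2 + (107250/961)t + 1565850/961)
  -620t**3 - 10300t**2 - 81260t - 525600 = (-(59582/2145)t - 46128/143)((21450/961)t**2 + (107250/961)t + 1565850/961) + (0)
Last nonzero remainder: (21450/961)t**2 + (107250/961)t + 1565850/961. Dividing through by 21450/961 gives the monic gcd t**2 + 5t + 73.
Cancel t**2 + 5t + 73 from numerator and denominator to get the reduced form.

(-4400 - 290t - 45t**2 - 5t**3)/(210 + 51t + 3t**2)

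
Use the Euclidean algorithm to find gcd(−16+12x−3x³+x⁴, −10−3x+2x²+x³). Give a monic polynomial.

−2+x

By polynomial division,
  x⁴−3x³+12x−16 = (x−5)(x³+2x²−3x−10) + (13x²+7x−66)
  x³+2x²−3x−10 = ((1/13)x+19/169)(13x²+7x−66) + ((218/169)x−436/169)
  13x²+7x−66 = ((2197/218)x+5577/218)((218/169)x−436/169) + (0)
Last nonzero remainder: (218/169)x−436/169. Dividing through by 218/169 gives the monic gcd x−2.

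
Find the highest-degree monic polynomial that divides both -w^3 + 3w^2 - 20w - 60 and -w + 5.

1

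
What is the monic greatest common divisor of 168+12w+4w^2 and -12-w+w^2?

1

Apply the Euclidean algorithm:
  4w^2+12w+168 = (4)(w^2-w-12) + (16w+216)
  w^2-w-12 = ((1/16)w-29/32)(16w+216) + (735/4)
  16w+216 = ((64/735)w+288/245)(735/4) + (0)
The last nonzero remainder is the constant 735/4, so the polynomials are coprime and gcd = 1.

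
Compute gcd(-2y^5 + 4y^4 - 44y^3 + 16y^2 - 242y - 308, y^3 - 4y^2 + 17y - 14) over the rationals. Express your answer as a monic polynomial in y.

y^2 - 3y + 14

Apply the Euclidean algorithm:
  -2y^5 + 4y^4 - 44y^3 + 16y^2 - 242y - 308 = (-2y^2 - 4y - 26)(y^3 - 4y^2 + 17y - 14) + (-48y^2 + 144y - 672)
  y^3 - 4y^2 + 17y - 14 = (-(1/48)y + 1/48)(-48y^2 + 144y - 672) + (0)
Last nonzero remainder: -48y^2 + 144y - 672. Dividing through by -48 gives the monic gcd y^2 - 3y + 14.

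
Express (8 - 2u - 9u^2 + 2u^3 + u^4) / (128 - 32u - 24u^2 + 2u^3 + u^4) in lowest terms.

(-1 + u^2)/(-16 + u^2)

Apply the Euclidean algorithm:
  u^4 + 2u^3 - 9u^2 - 2u + 8 = (u^4 + 2u^3 - 24u^2 - 32u + 128) + (15u^2 + 30u - 120)
  u^4 + 2u^3 - 24u^2 - 32u + 128 = ((1/15)u^2 - 16/15)(15u^2 + 30u - 120) + (0)
Last nonzero remainder: 15u^2 + 30u - 120. Dividing through by 15 gives the monic gcd u^2 + 2u - 8.
Cancel u^2 + 2u - 8 from numerator and denominator to get the reduced form.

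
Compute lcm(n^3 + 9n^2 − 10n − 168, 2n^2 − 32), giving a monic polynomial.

n^4 + 13n^3 + 26n^2 − 208n − 672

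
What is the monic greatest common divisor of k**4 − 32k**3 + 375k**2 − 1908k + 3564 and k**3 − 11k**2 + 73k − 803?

k − 11

Euclidean algorithm in ℚ[k]:
  k**4 − 32k**3 + 375k**2 − 1908k + 3564 = (k − 21)(k**3 − 11k**2 + 73k − 803) + (71k**2 + 428k − 13299)
  k**3 − 11k**2 + 73k − 803 = ((1/71)k − 1209/5041)(71k**2 + 428k − 13299) + ((1829674/5041)k − 20126414/5041)
  71k**2 + 428k − 13299 = ((357911/1829674)k + 6094569/1829674)((1829674/5041)k − 20126414/5041) + (0)
Last nonzero remainder: (1829674/5041)k − 20126414/5041. Dividing through by 1829674/5041 gives the monic gcd k − 11.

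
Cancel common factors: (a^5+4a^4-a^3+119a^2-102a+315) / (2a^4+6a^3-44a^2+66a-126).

(a^2-2a+15)/(2a-6)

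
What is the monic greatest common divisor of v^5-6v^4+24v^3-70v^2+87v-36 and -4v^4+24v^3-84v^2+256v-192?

v^3-2v^2+13v-12

Euclidean algorithm in ℚ[v]:
  v^5-6v^4+24v^3-70v^2+87v-36 = (-(1/4)v)(-4v^4+24v^3-84v^2+256v-192) + (3v^3-6v^2+39v-36)
  -4v^4+24v^3-84v^2+256v-192 = (-(4/3)v+16/3)(3v^3-6v^2+39v-36) + (0)
Last nonzero remainder: 3v^3-6v^2+39v-36. Dividing through by 3 gives the monic gcd v^3-2v^2+13v-12.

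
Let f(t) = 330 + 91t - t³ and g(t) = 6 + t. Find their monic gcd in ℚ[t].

Repeated division with remainder:
  -t³ + 91t + 330 = (-t² + 6t + 55)(t + 6) + (0)
The last nonzero remainder t + 6 is already monic.

6 + t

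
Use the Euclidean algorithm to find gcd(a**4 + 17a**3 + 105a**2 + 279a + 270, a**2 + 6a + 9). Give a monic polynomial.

a**2 + 6a + 9

By polynomial division,
  a**4 + 17a**3 + 105a**2 + 279a + 270 = (a**2 + 11a + 30)(a**2 + 6a + 9) + (0)
The last nonzero remainder a**2 + 6a + 9 is already monic.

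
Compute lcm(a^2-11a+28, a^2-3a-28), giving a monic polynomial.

a^3-7a^2-16a+112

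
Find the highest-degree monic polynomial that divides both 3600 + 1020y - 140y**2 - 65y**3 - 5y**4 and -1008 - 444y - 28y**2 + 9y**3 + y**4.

36 + 12y + y**2

Euclidean algorithm in ℚ[y]:
  -5y**4 - 65y**3 - 140y**2 + 1020y + 3600 = (-5)(y**4 + 9y**3 - 28y**2 - 444y - 1008) + (-20y**3 - 280y**2 - 1200y - 1440)
  y**4 + 9y**3 - 28y**2 - 444y - 1008 = (-(1/20)y + 1/4)(-20y**3 - 280y**2 - 1200y - 1440) + (-18y**2 - 216y - 648)
  -20y**3 - 280y**2 - 1200y - 1440 = ((10/9)y + 20/9)(-18y**2 - 216y - 648) + (0)
Last nonzero remainder: -18y**2 - 216y - 648. Dividing through by -18 gives the monic gcd y**2 + 12y + 36.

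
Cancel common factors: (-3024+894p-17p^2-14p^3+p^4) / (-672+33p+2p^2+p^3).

(432-66p-7p^2+p^3)/(96+9p+p^2)

Repeated division with remainder:
  p^4-14p^3-17p^2+894p-3024 = (p-16)(p^3+2p^2+33p-672) + (-18p^2+2094p-13776)
  p^3+2p^2+33p-672 = (-(1/18)p-355/54)(-18p^2+2094p-13776) + ((117304/9)p-821128/9)
  -18p^2+2094p-13776 = (-(81/58652)p+2214/14663)((117304/9)p-821128/9) + (0)
Last nonzero remainder: (117304/9)p-821128/9. Dividing through by 117304/9 gives the monic gcd p-7.
Cancel p-7 from numerator and denominator to get the reduced form.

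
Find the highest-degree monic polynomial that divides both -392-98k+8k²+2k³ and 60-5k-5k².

Euclidean algorithm in ℚ[k]:
  2k³+8k²-98k-392 = (-(2/5)k-6/5)(-5k²-5k+60) + (-80k-320)
  -5k²-5k+60 = ((1/16)k-3/16)(-80k-320) + (0)
Last nonzero remainder: -80k-320. Dividing through by -80 gives the monic gcd k+4.

4+k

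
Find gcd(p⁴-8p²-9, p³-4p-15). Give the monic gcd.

Apply the Euclidean algorithm:
  p⁴-8p²-9 = (p)(p³-4p-15) + (-4p²+15p-9)
  p³-4p-15 = (-(1/4)p-15/16)(-4p²+15p-9) + ((125/16)p-375/16)
  -4p²+15p-9 = (-(64/125)p+48/125)((125/16)p-375/16) + (0)
Last nonzero remainder: (125/16)p-375/16. Dividing through by 125/16 gives the monic gcd p-3.

p-3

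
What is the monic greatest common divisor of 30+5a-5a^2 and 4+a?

By polynomial division,
  -5a^2+5a+30 = (-5a+25)(a+4) + (-70)
  a+4 = (-(1/70)a-2/35)(-70) + (0)
The last nonzero remainder is the constant -70, so the polynomials are coprime and gcd = 1.

1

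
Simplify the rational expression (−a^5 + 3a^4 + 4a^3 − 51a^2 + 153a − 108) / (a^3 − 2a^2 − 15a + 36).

(−a^3 + 4a^2 − 12a + 9)/(a − 3)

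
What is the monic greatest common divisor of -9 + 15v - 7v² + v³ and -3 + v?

-3 + v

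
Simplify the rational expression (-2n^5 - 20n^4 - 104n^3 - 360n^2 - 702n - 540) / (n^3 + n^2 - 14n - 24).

(-2n^3 - 10n^2 - 42n - 90)/(n - 4)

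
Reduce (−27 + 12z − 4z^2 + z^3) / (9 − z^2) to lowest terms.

By polynomial division,
  z^3 − 4z^2 + 12z − 27 = (−z + 4)(−z^2 + 9) + (21z − 63)
  −z^2 + 9 = (−(1/21)z − 1/7)(21z − 63) + (0)
Last nonzero remainder: 21z − 63. Dividing through by 21 gives the monic gcd z − 3.
Cancel z − 3 from numerator and denominator to get the reduced form.

(−9 + z − z^2)/(3 + z)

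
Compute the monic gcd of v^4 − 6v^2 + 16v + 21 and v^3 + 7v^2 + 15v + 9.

v^2 + 4v + 3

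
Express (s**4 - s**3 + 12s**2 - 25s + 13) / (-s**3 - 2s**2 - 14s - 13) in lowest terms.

(-s**2 + 2s - 1)/(s + 1)

Euclidean algorithm in ℚ[s]:
  s**4 - s**3 + 12s**2 - 25s + 13 = (-s + 3)(-s**3 - 2s**2 - 14s - 13) + (4s**2 + 4s + 52)
  -s**3 - 2s**2 - 14s - 13 = (-(1/4)s - 1/4)(4s**2 + 4s + 52) + (0)
Last nonzero remainder: 4s**2 + 4s + 52. Dividing through by 4 gives the monic gcd s**2 + s + 13.
Cancel s**2 + s + 13 from numerator and denominator to get the reduced form.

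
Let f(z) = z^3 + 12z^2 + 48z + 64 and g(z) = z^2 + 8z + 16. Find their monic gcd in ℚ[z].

Repeated division with remainder:
  z^3 + 12z^2 + 48z + 64 = (z + 4)(z^2 + 8z + 16) + (0)
The last nonzero remainder z^2 + 8z + 16 is already monic.

z^2 + 8z + 16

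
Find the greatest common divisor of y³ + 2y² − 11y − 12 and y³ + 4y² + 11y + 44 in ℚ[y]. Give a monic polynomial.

y + 4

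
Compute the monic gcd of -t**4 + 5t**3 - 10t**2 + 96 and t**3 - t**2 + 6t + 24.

Apply the Euclidean algorithm:
  -t**4 + 5t**3 - 10t**2 + 96 = (-t + 4)(t**3 - t**2 + 6t + 24) + (0)
The last nonzero remainder t**3 - t**2 + 6t + 24 is already monic.

t**3 - t**2 + 6t + 24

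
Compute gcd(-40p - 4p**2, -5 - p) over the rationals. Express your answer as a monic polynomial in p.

1

Repeated division with remainder:
  -4p**2 - 40p = (4p + 20)(-p - 5) + (100)
  -p - 5 = (-(1/100)p - 1/20)(100) + (0)
The last nonzero remainder is the constant 100, so the polynomials are coprime and gcd = 1.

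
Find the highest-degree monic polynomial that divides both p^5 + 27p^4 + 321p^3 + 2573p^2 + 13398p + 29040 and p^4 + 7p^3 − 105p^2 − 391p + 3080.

p^2 + 19p + 88

Repeated division with remainder:
  p^5 + 27p^4 + 321p^3 + 2573p^2 + 13398p + 29040 = (p + 20)(p^4 + 7p^3 − 105p^2 − 391p + 3080) + (286p^3 + 5064p^2 + 18138p − 32560)
  p^4 + 7p^3 − 105p^2 − 391p + 3080 = ((1/286)p − 1531/40898)(286p^3 + 5064p^2 + 18138p − 32560) + ((432480/20449)p^2 + (8217120/20449)p + 3459840/1859)
  286p^3 + 5064p^2 + 18138p − 32560 = ((2924207/216240)p − 756613/43248)((432480/20449)p^2 + (8217120/20449)p + 3459840/1859) + (0)
Last nonzero remainder: (432480/20449)p^2 + (8217120/20449)p + 3459840/1859. Dividing through by 432480/20449 gives the monic gcd p^2 + 19p + 88.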